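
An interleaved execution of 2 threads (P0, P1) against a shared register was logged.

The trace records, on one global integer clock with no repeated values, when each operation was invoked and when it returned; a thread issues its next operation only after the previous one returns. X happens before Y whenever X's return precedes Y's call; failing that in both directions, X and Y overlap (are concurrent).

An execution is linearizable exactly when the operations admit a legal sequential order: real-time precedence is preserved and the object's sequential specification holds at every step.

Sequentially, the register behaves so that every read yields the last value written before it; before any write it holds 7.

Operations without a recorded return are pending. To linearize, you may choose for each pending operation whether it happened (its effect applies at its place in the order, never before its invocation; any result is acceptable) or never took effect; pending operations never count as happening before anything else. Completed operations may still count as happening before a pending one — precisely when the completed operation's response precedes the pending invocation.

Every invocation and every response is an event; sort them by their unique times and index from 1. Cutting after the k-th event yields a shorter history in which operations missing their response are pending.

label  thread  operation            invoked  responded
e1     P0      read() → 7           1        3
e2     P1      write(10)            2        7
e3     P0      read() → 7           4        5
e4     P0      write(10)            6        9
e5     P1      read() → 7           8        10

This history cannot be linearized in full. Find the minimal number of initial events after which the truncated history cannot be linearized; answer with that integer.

10

one valid order for events 1..9 is e1, e3, e2, e4:
step 1: e1 read() → 7 — value 7
step 2: e3 read() → 7 — value 7
step 3: e2 write(10) — value 10
step 4: e4 write(10) — value 10
adding event 10 (e5 responds at 10) leaves no legal real-time order
sample order e1, e2, e3, e4, e5 stalls at step 3 — e3 read() → 7 has no legal effect
sample order e1, e2, e3, e5, e4 stalls at step 3 — e3 read() → 7 has no legal effect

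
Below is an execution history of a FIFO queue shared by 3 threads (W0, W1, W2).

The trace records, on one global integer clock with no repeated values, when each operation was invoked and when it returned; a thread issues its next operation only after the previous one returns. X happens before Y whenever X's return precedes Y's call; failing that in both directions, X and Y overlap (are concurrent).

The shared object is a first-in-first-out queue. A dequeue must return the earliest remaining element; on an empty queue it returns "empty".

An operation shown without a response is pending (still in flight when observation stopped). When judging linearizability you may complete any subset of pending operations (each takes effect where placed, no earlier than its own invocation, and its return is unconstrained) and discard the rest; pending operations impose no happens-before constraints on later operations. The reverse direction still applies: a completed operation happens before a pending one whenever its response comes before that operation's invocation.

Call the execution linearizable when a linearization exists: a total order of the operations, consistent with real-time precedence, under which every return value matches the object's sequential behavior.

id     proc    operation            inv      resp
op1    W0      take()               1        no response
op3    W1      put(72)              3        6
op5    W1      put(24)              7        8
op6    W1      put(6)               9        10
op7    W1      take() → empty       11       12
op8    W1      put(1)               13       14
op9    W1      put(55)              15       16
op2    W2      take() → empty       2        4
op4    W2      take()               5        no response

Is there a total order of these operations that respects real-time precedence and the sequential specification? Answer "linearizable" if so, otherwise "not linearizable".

not linearizable

already the first 12 events (up to op7's response at time 12) admit no linearization; the first 11 still do
checked exhaustively: 2 real-time-consistent orders of 5 completed operations, zero legal FIFO queue replays
no completion choice of the 2 pending operations (op1, op4) rescues it — every subset was tried
for example op2, op3, op5, op6, op7 (pending dropped) fails at step 5: op7 take() → empty is not legal there
for example op3, op2, op5, op6, op7 (pending dropped) fails at step 2: op2 take() → empty is not legal there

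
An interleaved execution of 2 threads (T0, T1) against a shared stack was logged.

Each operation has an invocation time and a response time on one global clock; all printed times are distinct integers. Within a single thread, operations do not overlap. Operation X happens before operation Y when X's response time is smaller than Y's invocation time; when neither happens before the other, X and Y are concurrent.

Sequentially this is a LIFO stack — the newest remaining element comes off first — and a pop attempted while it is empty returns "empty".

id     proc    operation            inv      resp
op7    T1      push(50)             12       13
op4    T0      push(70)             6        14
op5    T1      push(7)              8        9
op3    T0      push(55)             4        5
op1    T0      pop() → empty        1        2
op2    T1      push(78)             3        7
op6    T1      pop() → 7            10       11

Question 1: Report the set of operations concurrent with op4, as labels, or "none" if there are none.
Answer: op2, op5, op6, op7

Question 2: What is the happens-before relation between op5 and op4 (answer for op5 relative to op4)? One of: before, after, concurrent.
Answer: concurrent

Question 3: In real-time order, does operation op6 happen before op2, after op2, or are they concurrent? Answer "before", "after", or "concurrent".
Answer: after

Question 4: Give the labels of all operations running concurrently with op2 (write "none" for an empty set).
Answer: op3, op4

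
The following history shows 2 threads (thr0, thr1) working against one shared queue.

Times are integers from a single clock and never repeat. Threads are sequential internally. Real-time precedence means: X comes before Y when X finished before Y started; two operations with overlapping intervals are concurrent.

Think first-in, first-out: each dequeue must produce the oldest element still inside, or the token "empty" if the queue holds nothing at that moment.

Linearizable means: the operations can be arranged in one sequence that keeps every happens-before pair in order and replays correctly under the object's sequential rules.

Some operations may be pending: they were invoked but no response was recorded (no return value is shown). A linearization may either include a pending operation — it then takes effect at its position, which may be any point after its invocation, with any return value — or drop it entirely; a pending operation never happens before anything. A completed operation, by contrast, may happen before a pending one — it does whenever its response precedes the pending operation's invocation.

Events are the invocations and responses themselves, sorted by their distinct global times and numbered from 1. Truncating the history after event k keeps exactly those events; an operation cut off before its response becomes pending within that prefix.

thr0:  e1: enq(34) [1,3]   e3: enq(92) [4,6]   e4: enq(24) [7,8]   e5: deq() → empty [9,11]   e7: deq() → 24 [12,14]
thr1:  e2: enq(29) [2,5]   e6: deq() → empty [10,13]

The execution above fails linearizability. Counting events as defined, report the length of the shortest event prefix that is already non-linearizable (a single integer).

11

events 1..10 are still linearizable — one witness is e1, e2, e3, e4:
1. e1 enq(34), leaving queue <34>
2. e2 enq(29), leaving queue <34,29>
3. e3 enq(92), leaving queue <34,29,92>
4. e4 enq(24), leaving queue <34,29,92,24>
with event 11 included (e5 responding at time 11), all real-time-consistent orders fail
including or dropping the 1 pending operation (e6) in any combination fails
for example e1, e2, e3, e4, e5 (pending dropped) fails at step 5: e5 deq() → empty is not legal there
for example e1, e3, e2, e4, e5 (pending dropped) fails at step 5: e5 deq() → empty is not legal there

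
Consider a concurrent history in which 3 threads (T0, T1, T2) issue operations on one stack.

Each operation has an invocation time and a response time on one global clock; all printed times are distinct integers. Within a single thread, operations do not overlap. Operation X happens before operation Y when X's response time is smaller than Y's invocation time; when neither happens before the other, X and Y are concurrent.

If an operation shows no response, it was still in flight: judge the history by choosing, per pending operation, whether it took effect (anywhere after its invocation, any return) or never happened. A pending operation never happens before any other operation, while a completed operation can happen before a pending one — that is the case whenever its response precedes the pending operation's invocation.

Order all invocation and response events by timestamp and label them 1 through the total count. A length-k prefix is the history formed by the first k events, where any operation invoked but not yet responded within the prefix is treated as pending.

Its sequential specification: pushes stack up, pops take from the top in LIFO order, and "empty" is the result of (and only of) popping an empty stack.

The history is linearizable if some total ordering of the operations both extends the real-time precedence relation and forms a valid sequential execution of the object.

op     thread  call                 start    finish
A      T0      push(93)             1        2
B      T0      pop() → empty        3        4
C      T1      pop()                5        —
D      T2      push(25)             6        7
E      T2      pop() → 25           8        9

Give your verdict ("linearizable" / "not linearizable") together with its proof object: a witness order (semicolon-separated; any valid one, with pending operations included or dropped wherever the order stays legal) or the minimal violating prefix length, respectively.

not linearizable — minimal violating prefix: 4 events

through event 3 a valid linearization exists; event 4 (B responding at time 4) ends that
exactly one order of the 2 completed ops respects real time; the stack replay fails
sample order A, B stalls at step 2 — B pop() → empty has no legal effect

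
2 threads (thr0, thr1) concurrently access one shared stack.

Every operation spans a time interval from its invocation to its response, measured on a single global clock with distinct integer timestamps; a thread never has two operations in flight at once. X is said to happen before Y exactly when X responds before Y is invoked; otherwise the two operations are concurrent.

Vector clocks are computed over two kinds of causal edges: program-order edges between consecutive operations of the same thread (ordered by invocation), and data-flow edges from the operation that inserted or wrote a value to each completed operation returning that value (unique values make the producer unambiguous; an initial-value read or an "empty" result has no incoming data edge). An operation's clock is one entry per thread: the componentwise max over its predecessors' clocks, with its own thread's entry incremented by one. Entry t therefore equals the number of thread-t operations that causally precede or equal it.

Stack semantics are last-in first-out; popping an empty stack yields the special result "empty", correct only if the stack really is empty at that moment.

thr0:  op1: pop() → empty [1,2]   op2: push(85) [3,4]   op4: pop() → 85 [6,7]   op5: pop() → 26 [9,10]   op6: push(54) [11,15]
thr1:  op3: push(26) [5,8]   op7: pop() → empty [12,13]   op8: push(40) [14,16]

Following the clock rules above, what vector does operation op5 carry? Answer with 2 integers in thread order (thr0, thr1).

(4, 1)

root op op3, invoked 5: fresh clock plus thr1's own tick → (0, 1)
root op op1, invoked 1: fresh clock plus thr0's own tick → (1, 0)
VC(op7, invoked at 12): max of VC(op3)=(0, 1), then +1 on thread thr1 → (0, 2)
VC(op2, invoked at 3): max of VC(op1)=(1, 0), then +1 on thread thr0 → (2, 0)
VC(op8, invoked at 14): max of VC(op7)=(0, 2), then +1 on thread thr1 → (0, 3)
VC(op4, invoked at 6): max of VC(op2)=(2, 0), then +1 on thread thr0 → (3, 0)
VC(op5, invoked at 9): max of VC(op3)=(0, 1), VC(op4)=(3, 0), then +1 on thread thr0 → (4, 1)
VC(op6, invoked at 11): max of VC(op5)=(4, 1), then +1 on thread thr0 → (5, 1)
target: VC(op5) = (4, 1)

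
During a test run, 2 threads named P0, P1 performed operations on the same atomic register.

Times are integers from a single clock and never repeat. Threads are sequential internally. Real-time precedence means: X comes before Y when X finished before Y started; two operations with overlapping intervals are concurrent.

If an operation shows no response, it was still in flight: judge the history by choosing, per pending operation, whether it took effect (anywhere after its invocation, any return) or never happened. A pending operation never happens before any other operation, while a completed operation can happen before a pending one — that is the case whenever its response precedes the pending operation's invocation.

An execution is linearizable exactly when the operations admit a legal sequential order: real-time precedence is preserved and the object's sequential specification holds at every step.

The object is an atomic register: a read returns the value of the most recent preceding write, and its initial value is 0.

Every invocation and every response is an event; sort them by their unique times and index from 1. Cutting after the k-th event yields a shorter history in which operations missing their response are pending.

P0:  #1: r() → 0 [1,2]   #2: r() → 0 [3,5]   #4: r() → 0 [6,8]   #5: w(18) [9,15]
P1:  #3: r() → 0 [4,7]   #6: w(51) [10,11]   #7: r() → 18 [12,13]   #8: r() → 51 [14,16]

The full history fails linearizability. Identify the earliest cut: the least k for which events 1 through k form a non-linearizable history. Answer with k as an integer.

16

events 1..15 are still linearizable — one witness is #1, #2, #3, #4, #6, #5, #7:
1. #1 r() → 0, leaving value 0
2. #2 r() → 0, leaving value 0
3. #3 r() → 0, leaving value 0
4. #4 r() → 0, leaving value 0
5. #6 w(51), leaving value 51
6. #5 w(18), leaving value 18
7. #7 r() → 18, leaving value 18
once event 16 joins (#8's response, time 16), exhaustive search finds no witness
for example #1, #2, #3, #4, #5, #6, #7, #8 fails at step 7: #7 r() → 18 is not legal there
for example #1, #2, #3, #4, #6, #5, #7, #8 fails at step 8: #8 r() → 51 is not legal there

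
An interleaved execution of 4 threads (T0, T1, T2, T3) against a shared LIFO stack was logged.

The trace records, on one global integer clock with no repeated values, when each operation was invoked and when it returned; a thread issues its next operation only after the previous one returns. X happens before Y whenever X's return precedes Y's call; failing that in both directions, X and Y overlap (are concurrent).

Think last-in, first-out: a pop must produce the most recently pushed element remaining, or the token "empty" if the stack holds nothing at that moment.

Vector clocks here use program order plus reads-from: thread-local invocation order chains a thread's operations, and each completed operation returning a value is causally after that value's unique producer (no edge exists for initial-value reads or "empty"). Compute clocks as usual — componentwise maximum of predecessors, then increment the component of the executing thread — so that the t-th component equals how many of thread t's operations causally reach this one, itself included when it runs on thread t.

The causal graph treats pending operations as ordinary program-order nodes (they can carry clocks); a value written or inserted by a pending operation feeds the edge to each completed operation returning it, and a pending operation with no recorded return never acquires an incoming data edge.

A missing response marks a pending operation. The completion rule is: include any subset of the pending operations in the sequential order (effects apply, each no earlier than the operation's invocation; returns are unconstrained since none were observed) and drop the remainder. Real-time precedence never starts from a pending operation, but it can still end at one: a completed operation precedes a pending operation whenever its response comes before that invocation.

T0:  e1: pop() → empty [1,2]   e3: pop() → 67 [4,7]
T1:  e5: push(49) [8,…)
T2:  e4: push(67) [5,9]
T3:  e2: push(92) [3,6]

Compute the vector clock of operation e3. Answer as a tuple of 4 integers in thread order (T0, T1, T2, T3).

e2 (invocation 3): nothing precedes it; T3's component alone gives (0, 0, 0, 1)
e4 (invocation 5): nothing precedes it; T2's component alone gives (0, 0, 1, 0)
e5 (invocation 8): nothing precedes it; T1's component alone gives (0, 1, 0, 0)
e1 (invocation 1): nothing precedes it; T0's component alone gives (1, 0, 0, 0)
e3, invoked 4, takes VC(e1)=(1, 0, 0, 0), VC(e4)=(0, 0, 1, 0) under max, adds 1 for T0 → (2, 0, 1, 0)
target: VC(e3) = (2, 0, 1, 0)

(2, 0, 1, 0)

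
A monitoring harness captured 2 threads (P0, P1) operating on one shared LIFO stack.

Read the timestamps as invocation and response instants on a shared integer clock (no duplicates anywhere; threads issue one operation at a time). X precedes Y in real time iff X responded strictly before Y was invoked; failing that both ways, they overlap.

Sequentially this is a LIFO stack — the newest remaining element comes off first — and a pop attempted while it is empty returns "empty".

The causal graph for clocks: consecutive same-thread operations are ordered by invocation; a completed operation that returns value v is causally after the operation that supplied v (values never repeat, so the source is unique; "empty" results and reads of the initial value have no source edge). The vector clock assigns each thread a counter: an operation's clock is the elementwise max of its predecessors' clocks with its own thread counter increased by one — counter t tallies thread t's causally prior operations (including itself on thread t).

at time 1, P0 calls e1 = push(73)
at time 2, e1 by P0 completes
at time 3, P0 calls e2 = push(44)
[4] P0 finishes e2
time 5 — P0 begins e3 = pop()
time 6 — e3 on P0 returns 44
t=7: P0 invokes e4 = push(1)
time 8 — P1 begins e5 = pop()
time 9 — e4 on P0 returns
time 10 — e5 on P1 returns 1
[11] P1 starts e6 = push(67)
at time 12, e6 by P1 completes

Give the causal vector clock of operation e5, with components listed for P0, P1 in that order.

e1, invoked 1, has no incoming edges; only P0's bump applies → (1, 0)
VC(e2, invoked at 3): max of VC(e1)=(1, 0), then +1 on thread P0 → (2, 0)
VC(e3, invoked at 5): max of VC(e2)=(2, 0), then +1 on thread P0 → (3, 0)
VC(e4, invoked at 7): max of VC(e3)=(3, 0), then +1 on thread P0 → (4, 0)
VC(e5, invoked at 8): max of VC(e4)=(4, 0), then +1 on thread P1 → (4, 1)
VC(e6, invoked at 11): max of VC(e5)=(4, 1), then +1 on thread P1 → (4, 2)
target: VC(e5) = (4, 1)

(4, 1)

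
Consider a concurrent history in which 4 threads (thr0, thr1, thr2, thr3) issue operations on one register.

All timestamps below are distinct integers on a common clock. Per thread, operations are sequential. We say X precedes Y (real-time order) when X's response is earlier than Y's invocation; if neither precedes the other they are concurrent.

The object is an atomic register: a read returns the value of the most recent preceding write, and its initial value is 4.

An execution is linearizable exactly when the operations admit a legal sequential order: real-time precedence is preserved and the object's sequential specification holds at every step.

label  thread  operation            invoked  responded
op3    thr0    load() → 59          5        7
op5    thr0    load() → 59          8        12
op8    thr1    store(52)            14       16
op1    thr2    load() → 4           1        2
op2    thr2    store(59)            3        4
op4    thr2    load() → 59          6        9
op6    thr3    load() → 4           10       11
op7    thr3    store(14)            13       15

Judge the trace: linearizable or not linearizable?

through event 10 a valid linearization exists; event 11 (op6 responding at time 11) ends that
every one of the 2 real-time-consistent orders over 5 completed register ops fails the sequential spec
every completion of the 1 pending operation (op5) was checked; none linearizes
e.g. op1, op2, op3, op4, op6 (pending dropped): illegal at step 5, since op6 load() → 4 cannot apply there
e.g. op1, op2, op4, op3, op6 (pending dropped): illegal at step 5, since op6 load() → 4 cannot apply there

not linearizable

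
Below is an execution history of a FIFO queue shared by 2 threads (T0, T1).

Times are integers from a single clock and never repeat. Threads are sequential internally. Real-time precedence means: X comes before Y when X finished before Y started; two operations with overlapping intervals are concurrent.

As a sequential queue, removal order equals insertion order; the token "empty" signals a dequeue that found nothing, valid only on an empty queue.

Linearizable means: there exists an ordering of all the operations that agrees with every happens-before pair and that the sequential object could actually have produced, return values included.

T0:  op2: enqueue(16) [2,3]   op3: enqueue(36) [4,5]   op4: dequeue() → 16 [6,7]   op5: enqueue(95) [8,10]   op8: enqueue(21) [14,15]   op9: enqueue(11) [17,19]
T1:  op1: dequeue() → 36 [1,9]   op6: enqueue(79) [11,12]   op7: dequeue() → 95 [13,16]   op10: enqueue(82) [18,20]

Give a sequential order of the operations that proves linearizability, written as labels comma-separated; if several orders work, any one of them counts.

op2, op3, op4, op1, op5, op6, op7, op8, op9, op10

1. op2 enqueue(16), leaving queue <16>
2. op3 enqueue(36), leaving queue <16,36>
3. op4 dequeue() → 16, leaving queue <36>
4. op1 dequeue() → 36, leaving queue <>
5. op5 enqueue(95), leaving queue <95>
6. op6 enqueue(79), leaving queue <95,79>
7. op7 dequeue() → 95, leaving queue <79>
8. op8 enqueue(21), leaving queue <79,21>
9. op9 enqueue(11), leaving queue <79,21,11>
10. op10 enqueue(82), leaving queue <79,21,11,82>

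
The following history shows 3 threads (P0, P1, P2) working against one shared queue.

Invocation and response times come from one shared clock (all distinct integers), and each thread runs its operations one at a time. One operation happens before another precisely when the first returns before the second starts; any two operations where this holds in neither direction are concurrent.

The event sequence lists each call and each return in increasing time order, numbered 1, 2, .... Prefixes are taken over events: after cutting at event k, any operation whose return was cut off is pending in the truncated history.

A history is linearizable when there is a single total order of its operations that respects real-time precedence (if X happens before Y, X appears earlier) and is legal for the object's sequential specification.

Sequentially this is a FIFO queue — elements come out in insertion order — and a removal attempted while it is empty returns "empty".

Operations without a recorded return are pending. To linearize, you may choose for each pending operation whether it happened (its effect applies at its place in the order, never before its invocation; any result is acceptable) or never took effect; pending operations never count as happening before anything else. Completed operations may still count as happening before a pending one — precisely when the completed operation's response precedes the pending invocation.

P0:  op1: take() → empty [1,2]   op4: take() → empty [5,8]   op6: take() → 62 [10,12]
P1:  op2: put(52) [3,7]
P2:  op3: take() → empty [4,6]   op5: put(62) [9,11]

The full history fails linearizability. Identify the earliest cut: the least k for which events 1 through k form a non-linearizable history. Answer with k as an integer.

12

one valid order for events 1..11 is op1, op3, op4, op2, op5:
1. op1 take() → empty, leaving queue <>
2. op3 take() → empty, leaving queue <>
3. op4 take() → empty, leaving queue <>
4. op2 put(52), leaving queue <52>
5. op5 put(62), leaving queue <52,62>
event 12 — op6's response, time 12 — after it, nothing linearizes
e.g. op1, op2, op3, op4, op5, op6: illegal at step 3, since op3 take() → empty cannot apply there
e.g. op1, op2, op3, op4, op6, op5: illegal at step 3, since op3 take() → empty cannot apply there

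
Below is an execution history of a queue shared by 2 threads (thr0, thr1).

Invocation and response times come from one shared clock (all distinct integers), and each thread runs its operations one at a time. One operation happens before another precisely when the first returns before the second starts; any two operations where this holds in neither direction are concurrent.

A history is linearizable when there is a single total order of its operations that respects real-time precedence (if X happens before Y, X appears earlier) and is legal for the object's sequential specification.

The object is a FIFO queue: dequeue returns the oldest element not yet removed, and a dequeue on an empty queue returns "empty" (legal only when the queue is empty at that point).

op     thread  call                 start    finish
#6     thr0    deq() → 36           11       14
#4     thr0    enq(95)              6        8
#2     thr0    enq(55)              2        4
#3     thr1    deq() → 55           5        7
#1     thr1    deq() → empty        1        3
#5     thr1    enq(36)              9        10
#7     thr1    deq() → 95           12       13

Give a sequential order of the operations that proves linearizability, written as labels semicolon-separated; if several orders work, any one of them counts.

#1; #2; #3; #4; #5; #7; #6

step 1: #1 deq() → empty — queue <>
step 2: #2 enq(55) — queue <55>
step 3: #3 deq() → 55 — queue <>
step 4: #4 enq(95) — queue <95>
step 5: #5 enq(36) — queue <95,36>
step 6: #7 deq() → 95 — queue <36>
step 7: #6 deq() → 36 — queue <>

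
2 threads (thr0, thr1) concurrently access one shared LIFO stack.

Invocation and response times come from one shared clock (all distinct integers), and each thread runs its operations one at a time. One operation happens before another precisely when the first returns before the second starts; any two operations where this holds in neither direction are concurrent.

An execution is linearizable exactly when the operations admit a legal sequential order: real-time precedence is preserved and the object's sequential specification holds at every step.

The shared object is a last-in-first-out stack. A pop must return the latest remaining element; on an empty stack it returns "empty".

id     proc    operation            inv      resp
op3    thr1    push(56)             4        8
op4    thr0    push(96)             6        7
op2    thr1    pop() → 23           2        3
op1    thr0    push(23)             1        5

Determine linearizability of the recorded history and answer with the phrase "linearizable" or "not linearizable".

witness order: op1, op2, op3, op4
after step 1 (op1 push(23)): stack <23>
after step 2 (op2 pop() → 23): stack <>
after step 3 (op3 push(56)): stack <56>
after step 4 (op4 push(96)): stack <56,96>

linearizable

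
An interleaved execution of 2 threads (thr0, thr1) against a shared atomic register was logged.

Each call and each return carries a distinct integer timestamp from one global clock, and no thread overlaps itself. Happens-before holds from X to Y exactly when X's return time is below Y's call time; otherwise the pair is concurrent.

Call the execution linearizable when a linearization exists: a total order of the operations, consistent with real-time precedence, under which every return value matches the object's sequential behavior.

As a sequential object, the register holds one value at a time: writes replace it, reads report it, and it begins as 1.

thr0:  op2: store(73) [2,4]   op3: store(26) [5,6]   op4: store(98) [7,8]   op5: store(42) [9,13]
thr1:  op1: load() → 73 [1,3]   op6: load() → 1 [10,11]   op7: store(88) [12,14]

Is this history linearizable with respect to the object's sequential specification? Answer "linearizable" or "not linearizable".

not linearizable

events 1..10 are fine; event 11 — the response of op6 at time 11 — makes the prefix non-linearizable
2 orders of the 5 completed atomic register ops respect real time; none is legal
every completion of the 1 pending operation (op5) was checked; none linearizes
take op1, op2, op3, op4, op6 (pending dropped): step 1 already fails, because op1 load() → 73 cannot occur there
take op2, op1, op3, op4, op6 (pending dropped): step 5 already fails, because op6 load() → 1 cannot occur there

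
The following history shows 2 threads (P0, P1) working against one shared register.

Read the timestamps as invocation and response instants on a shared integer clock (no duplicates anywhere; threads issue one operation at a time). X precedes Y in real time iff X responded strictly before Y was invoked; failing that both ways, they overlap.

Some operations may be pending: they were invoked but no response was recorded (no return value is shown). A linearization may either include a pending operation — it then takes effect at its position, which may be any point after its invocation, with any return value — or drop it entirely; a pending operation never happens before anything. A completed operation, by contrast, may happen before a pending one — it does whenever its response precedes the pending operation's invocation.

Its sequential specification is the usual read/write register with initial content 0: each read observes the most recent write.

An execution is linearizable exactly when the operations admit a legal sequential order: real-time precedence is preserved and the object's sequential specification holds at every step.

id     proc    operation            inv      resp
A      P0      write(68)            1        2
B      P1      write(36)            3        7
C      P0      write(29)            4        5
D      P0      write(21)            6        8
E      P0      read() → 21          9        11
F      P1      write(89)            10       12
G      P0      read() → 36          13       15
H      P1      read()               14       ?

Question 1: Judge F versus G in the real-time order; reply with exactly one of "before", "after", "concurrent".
F spans [10,12], G spans [13,15]
resp(F)=12 < inv(G)=13

before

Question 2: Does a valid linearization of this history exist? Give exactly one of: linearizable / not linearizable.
already the first 15 events (up to G's response at time 15) admit no linearization; the first 14 still do
the 7 completed operations admit 6 real-time orders; each fails the register replay
every completion of the 1 pending operation (H) was checked; none linearizes
one such order, A, B, C, D, E, F, G (pending dropped), breaks at step 7 where G read() → 36 is illegal
one such order, A, B, C, D, F, E, G (pending dropped), breaks at step 6 where E read() → 21 is illegal

not linearizable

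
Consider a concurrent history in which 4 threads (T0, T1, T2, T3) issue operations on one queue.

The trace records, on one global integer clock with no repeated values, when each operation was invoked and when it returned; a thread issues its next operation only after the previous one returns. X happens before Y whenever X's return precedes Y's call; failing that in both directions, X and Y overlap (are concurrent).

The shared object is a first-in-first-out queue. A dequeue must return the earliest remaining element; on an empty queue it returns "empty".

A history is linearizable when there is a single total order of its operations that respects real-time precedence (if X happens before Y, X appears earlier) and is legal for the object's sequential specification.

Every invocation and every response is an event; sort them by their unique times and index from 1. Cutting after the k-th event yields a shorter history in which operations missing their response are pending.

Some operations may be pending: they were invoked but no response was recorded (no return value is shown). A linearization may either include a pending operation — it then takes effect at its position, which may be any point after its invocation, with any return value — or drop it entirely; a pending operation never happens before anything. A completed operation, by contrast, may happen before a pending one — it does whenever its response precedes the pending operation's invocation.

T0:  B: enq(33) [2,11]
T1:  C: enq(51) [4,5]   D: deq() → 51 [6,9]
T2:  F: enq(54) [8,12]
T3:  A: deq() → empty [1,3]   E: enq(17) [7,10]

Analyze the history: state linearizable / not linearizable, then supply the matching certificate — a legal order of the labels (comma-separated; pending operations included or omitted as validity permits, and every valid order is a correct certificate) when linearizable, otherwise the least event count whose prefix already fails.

step 1: A deq() → empty — queue <>
step 2: C enq(51) — queue <51>
step 3: B enq(33) — queue <51,33>
step 4: D deq() → 51 — queue <33>
step 5: E enq(17) — queue <33,17>
step 6: F enq(54) — queue <33,17,54>

linearizable — witness: A, C, B, D, E, F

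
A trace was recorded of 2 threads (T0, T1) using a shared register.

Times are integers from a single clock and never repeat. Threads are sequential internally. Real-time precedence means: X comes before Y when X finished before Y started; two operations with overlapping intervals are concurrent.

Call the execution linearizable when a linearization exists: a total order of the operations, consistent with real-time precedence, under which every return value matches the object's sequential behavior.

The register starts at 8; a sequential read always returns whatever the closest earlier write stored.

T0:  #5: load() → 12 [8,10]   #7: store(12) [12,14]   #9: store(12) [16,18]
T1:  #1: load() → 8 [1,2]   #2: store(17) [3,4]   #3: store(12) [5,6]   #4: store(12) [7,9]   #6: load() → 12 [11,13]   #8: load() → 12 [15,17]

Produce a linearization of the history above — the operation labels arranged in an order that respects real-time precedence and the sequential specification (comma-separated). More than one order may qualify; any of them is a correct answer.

#1, #2, #3, #4, #5, #6, #7, #8, #9

step 1: #1 load() → 8 — value 8
step 2: #2 store(17) — value 17
step 3: #3 store(12) — value 12
step 4: #4 store(12) — value 12
step 5: #5 load() → 12 — value 12
step 6: #6 load() → 12 — value 12
step 7: #7 store(12) — value 12
step 8: #8 load() → 12 — value 12
step 9: #9 store(12) — value 12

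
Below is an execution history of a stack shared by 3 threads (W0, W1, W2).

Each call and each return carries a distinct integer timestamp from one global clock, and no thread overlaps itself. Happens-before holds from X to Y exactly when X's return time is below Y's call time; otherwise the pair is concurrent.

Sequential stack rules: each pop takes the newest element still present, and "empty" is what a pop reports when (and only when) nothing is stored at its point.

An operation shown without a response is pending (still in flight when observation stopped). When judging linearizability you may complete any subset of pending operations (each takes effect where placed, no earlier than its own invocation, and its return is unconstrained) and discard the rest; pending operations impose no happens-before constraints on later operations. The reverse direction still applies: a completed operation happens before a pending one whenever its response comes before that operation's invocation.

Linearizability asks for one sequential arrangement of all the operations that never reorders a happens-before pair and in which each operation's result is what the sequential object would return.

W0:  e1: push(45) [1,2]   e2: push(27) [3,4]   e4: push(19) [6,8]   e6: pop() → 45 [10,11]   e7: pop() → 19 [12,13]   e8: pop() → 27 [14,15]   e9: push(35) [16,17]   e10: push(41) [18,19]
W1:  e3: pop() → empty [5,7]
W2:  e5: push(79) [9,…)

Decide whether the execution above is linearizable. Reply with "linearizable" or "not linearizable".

already the first 7 events (up to e3's response at time 7) admit no linearization; the first 6 still do
one real-time candidate order over the 3 completed operations — the stack replay rejects it
include/drop combinations of the 1 pending operation (e4) were all tried; none helps
sample order e1, e2, e3 (pending dropped) stalls at step 3 — e3 pop() → empty has no legal effect

not linearizable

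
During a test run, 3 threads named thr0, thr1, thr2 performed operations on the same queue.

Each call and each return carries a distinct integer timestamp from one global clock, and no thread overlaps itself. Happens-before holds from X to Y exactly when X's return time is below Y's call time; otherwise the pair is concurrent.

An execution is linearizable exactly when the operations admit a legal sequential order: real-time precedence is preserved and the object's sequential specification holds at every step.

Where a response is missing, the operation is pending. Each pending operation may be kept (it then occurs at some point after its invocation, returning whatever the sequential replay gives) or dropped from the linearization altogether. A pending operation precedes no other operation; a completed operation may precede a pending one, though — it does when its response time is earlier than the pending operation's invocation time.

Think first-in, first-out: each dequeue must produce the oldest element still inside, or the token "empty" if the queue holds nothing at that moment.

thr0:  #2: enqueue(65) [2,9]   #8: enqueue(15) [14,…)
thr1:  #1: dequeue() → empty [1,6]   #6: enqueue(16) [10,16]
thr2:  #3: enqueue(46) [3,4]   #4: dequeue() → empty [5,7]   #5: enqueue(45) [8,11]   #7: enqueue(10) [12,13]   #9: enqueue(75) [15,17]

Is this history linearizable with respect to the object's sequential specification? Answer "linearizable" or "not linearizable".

prefix check: 1..6 passes, 1..7 fails once #4's time-7 response joins
all 3 real-time-respecting orders fail — 3 completed queue operations, no legal replay
no completion choice of the 1 pending operation (#2) rescues it — every subset was tried
for example #1, #3, #4 (pending dropped) fails at step 3: #4 dequeue() → empty is not legal there
for example #3, #1, #4 (pending dropped) fails at step 2: #1 dequeue() → empty is not legal there

not linearizable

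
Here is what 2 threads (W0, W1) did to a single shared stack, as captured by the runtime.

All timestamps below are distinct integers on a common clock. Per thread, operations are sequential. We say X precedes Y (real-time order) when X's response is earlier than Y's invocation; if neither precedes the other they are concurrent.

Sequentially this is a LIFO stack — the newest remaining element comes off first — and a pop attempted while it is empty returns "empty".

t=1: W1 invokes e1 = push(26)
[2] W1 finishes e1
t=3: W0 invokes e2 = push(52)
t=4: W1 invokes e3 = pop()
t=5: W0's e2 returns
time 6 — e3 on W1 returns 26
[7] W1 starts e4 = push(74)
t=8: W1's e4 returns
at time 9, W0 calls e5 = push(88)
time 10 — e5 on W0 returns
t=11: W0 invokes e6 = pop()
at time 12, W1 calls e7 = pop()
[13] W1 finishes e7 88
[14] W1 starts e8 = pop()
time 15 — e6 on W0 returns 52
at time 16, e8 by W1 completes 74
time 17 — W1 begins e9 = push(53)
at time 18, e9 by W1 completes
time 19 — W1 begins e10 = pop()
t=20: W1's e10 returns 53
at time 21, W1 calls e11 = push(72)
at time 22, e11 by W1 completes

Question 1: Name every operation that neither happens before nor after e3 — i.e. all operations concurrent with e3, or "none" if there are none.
Answer: e2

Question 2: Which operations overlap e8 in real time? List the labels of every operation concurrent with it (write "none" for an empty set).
Answer: e6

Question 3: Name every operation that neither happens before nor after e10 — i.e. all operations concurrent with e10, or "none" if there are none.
Answer: none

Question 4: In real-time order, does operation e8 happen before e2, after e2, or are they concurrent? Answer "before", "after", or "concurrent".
Answer: after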